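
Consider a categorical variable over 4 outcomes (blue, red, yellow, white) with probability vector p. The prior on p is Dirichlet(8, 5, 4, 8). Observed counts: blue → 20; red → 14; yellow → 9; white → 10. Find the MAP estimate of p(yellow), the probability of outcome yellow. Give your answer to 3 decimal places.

MAP estimate of p(yellow) = 0.162

The posterior is Dirichlet(αᵢ + nᵢ) = Dirichlet(28, 19, 13, 18).
For a Dirichlet(a₁,…,a_K) with all aᵢ > 1, the mode has j-th component (aⱼ − 1)/(Σaᵢ − K).
Here Σaᵢ = 78 and K = 4, so p(yellow) = (13 − 1)/(78 − 4) = 12/74 ≈ 0.162.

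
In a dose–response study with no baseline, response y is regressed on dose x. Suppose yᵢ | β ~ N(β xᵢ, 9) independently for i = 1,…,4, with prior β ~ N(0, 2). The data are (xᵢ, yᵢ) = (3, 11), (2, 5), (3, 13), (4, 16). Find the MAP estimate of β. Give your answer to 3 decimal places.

log p(β | y) = −Σ(yᵢ − βxᵢ)²/(2·9) − β²/(2·2) + const.
Setting the derivative to zero: Σxᵢ(yᵢ − βxᵢ)/9 − β/2 = 0, so β = Σxᵢyᵢ / (Σxᵢ² + σ²/τ²).
Σxᵢyᵢ = 3·11 + 2·5 + 3·13 + 4·16 = 146; Σxᵢ² = 38; σ²/τ² = 4.5.
β̂_MAP = 146 / (38 + 4.5) = 146/42.5 ≈ 3.435.

β̂_MAP = 3.435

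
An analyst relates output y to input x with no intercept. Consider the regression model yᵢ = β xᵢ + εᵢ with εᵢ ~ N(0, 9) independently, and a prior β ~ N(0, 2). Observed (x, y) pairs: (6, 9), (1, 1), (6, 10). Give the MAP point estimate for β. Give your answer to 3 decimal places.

β̂_MAP = 1.484

log p(β | y) = −Σ(yᵢ − βxᵢ)²/(2·9) − β²/(2·2) + const.
Setting the derivative to zero: Σxᵢ(yᵢ − βxᵢ)/9 − β/2 = 0, so β = Σxᵢyᵢ / (Σxᵢ² + σ²/τ²).
Σxᵢyᵢ = 6·9 + 1·1 + 6·10 = 115; Σxᵢ² = 73; σ²/τ² = 4.5.
β̂_MAP = 115 / (73 + 4.5) = 115/77.5 ≈ 1.484.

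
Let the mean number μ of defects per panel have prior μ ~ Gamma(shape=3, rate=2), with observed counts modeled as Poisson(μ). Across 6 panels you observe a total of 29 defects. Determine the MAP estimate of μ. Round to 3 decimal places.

Σxᵢ = 29, n = 6.
Posterior ∝ μ^2e^(−2μ) · μ^29e^(−6μ) = μ^31e^(−8μ), i.e. Gamma(shape=32, rate=8).
The mode of a Gamma(a, b) with a ≥ 1 (shape–rate) is (a−1)/b = 31/8 ≈ 3.875.

μ̂_MAP = 3.875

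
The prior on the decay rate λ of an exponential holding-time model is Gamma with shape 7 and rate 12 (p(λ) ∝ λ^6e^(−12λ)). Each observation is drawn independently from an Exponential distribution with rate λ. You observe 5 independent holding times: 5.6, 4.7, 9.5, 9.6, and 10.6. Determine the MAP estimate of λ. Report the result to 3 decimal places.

λ̂_MAP = 0.212

The Exponential(rate=λ) likelihood is ∝ λ^n e^(−λΣtᵢ). Here n = 5 and Σtᵢ = 5.6 + 4.7 + 9.5 + 9.6 + 10.6 = 40.
Posterior ∝ λ^6e^(−12λ) · λ^5e^(−40λ) = λ^11e^(−52λ), i.e. Gamma(12, 52).
Mode = (a−1)/b = 11/52 ≈ 0.212.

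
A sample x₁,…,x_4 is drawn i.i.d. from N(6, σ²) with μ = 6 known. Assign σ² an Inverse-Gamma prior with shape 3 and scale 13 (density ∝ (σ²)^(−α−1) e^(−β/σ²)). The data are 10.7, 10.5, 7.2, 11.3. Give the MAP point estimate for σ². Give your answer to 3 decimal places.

Sum of squared deviations about the known mean: SS = (10.7−6)² + (10.5−6)² + (7.2−6)² + (11.3−6)² = 71.87.
The Normal likelihood contributes (σ²)^(−n/2) exp(−SS/(2σ²)), so the posterior is Inverse-Gamma(α + n/2, β + SS/2) = Inverse-Gamma(5, 48.935).
The mode of Inverse-Gamma(a, b) is b/(a+1) = 48.935/6 ≈ 8.156.

σ̂²_MAP = 8.156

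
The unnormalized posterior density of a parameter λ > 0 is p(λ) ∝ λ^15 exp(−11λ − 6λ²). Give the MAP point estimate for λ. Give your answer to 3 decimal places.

λ̂_MAP = 0.750

ℓ'(λ) = 15/λ − 11 − 12λ. Setting this to zero and multiplying by λ: 12λ² + 11λ − 15 = 0.
λ = (−11 + √(11² + 4·12·15)) / (2·12) = (−11 + √841) / 24 = (−11 + 29)/24 = 3/4.
ℓ''(λ) = −15/λ² − 12 < 0, confirming a maximum.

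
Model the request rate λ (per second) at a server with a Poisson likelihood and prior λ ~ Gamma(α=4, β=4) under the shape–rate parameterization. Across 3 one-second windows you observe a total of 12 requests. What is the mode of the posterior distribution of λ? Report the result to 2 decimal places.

Σxᵢ = 12, n = 3.
Posterior ∝ λ^3e^(−4λ) · λ^12e^(−3λ) = λ^15e^(−7λ), i.e. Gamma(shape=16, rate=7).
The mode of a Gamma(a, b) with a ≥ 1 (shape–rate) is (a−1)/b = 15/7 ≈ 2.14.

λ̂_MAP = 2.14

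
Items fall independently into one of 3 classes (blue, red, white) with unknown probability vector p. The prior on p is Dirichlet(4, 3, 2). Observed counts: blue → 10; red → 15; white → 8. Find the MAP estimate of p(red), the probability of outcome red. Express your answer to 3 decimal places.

The posterior is Dirichlet(αᵢ + nᵢ) = Dirichlet(14, 18, 10).
For a Dirichlet(a₁,…,a_K) with all aᵢ > 1, the mode has j-th component (aⱼ − 1)/(Σaᵢ − K).
Here Σaᵢ = 42 and K = 3, so p(red) = (18 − 1)/(42 − 3) = 17/39 ≈ 0.436.

MAP estimate of p(red) = 0.436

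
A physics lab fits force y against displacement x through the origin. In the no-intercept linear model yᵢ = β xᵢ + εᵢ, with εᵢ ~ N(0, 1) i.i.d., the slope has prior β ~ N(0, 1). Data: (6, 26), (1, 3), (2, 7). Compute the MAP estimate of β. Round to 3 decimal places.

β̂_MAP = 4.119

log p(β | y) = −Σ(yᵢ − βxᵢ)²/(2·1) − β²/(2·1) + const.
Setting the derivative to zero: Σxᵢ(yᵢ − βxᵢ)/1 − β/1 = 0, so β = Σxᵢyᵢ / (Σxᵢ² + σ²/τ²).
Σxᵢyᵢ = 6·26 + 1·3 + 2·7 = 173; Σxᵢ² = 41; σ²/τ² = 1.
β̂_MAP = 173 / (41 + 1) = 173/42 ≈ 4.119.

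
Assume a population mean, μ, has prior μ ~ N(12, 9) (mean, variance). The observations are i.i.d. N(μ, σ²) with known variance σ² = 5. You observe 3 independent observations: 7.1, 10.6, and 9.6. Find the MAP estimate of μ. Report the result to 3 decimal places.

μ̂_MAP = 9.553

n = 3; x̄ = (7.1 + 10.6 + 9.6)/3 = 27.3/3 = 9.1.
For a Normal prior and Normal likelihood with known variance, the posterior is Normal; its mode equals its mean, the precision-weighted average.
Prior precision 1/σ₀² = 1/9; data precision n/σ² = 3/5 = 0.6.
μ̂ = ((1/9)·12 + 0.6·9.1) / (1/9 + 0.6) = (1019/150)/(32/45) = 9.553125 ≈ 9.553.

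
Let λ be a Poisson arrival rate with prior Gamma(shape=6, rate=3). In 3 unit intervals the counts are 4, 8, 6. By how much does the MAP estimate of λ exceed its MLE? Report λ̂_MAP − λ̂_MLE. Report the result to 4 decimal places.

MAP − MLE = -2.1667

Σxᵢ = 18. Posterior is Gamma(24, 6); MAP = (24−1)/6 = 23/6 ≈ 3.83333.
MLE = x̄ = 18/3 ≈ 6.00000.
Difference = 23/6 − 18/3 = -13/6 ≈ -2.1667.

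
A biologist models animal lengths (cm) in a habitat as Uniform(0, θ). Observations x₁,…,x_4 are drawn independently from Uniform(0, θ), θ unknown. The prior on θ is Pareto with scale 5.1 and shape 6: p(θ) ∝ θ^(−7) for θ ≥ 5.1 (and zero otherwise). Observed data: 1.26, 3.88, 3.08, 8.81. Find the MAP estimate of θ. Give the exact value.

The Uniform(0, θ) likelihood is θ^(−n) for θ ≥ max(xᵢ), zero otherwise. Here max(xᵢ) = 8.81.
Posterior ∝ θ^(−7) · θ^(−4) = θ^(−11) on θ ≥ max(5.1, 8.81) = 8.81.
This density is strictly decreasing in θ, so the posterior mode lies at the lower boundary of the support.

θ̂_MAP = 8.81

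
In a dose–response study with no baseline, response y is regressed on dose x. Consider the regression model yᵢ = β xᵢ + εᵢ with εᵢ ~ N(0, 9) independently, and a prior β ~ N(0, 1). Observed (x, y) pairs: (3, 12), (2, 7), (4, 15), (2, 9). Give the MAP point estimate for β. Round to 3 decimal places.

log p(β | y) = −Σ(yᵢ − βxᵢ)²/(2·9) − β²/(2·1) + const.
Setting the derivative to zero: Σxᵢ(yᵢ − βxᵢ)/9 − β/1 = 0, so β = Σxᵢyᵢ / (Σxᵢ² + σ²/τ²).
Σxᵢyᵢ = 3·12 + 2·7 + 4·15 + 2·9 = 128; Σxᵢ² = 33; σ²/τ² = 9.
β̂_MAP = 128 / (33 + 9) = 128/42 ≈ 3.048.

β̂_MAP = 3.048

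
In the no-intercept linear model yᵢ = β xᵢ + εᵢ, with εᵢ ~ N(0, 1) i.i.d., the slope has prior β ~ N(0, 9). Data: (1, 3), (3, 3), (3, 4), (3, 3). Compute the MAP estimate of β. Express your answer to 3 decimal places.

log p(β | y) = −Σ(yᵢ − βxᵢ)²/(2·1) − β²/(2·9) + const.
Setting the derivative to zero: Σxᵢ(yᵢ − βxᵢ)/1 − β/9 = 0, so β = Σxᵢyᵢ / (Σxᵢ² + σ²/τ²).
Σxᵢyᵢ = 1·3 + 3·3 + 3·4 + 3·3 = 33; Σxᵢ² = 28; σ²/τ² = 1/9.
β̂_MAP = 33 / (28 + 1/9) = 33/(253/9) = 27/23 ≈ 1.174.

β̂_MAP = 1.174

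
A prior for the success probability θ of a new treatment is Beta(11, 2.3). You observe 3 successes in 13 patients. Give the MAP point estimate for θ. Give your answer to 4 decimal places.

θ̂_MAP = 0.5350

Prior: Beta(11, 2.3).
Data: 3 successes in 13 trials. The binomial likelihood contributes θ^3(1−θ)^10, so the posterior is Beta(11+3, 2.3+10) = Beta(14, 12.3).
For Beta(a, b) with a, b > 1 the mode is (a−1)/(a+b−2) = 13/24.3 ≈ 0.5350.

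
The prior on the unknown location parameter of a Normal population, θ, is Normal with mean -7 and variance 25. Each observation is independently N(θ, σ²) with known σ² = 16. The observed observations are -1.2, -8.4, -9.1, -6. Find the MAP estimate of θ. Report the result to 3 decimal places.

θ̂_MAP = -6.289

n = 4; x̄ = ((-1.2) + (-8.4) + (-9.1) + (-6))/4 = -24.7/4 = -6.175.
For a Normal prior and Normal likelihood with known variance, the posterior is Normal; its mode equals its mean, the precision-weighted average.
Prior precision 1/σ₀² = 1/25 = 0.04; data precision n/σ² = 4/16 = 0.25.
θ̂ = (0.04·(-7) + 0.25·(-6.175)) / (0.04 + 0.25) = (-1.82375)/0.29 = -1459/232 ≈ -6.289.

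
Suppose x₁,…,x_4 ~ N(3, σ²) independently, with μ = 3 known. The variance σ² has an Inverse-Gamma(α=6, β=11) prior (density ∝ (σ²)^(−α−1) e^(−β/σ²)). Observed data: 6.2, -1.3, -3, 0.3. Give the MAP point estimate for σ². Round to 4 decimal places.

σ̂²_MAP = 5.2233

Sum of squared deviations about the known mean: SS = (6.2−3)² + (-1.3−3)² + (-3−3)² + (0.3−3)² = 72.02.
The Normal likelihood contributes (σ²)^(−n/2) exp(−SS/(2σ²)), so the posterior is Inverse-Gamma(α + n/2, β + SS/2) = Inverse-Gamma(8, 47.01).
The mode of Inverse-Gamma(a, b) is b/(a+1) = 47.01/9 ≈ 5.2233.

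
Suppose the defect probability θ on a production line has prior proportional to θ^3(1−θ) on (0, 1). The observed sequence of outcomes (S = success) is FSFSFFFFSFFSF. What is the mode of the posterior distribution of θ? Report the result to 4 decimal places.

θ̂_MAP = 0.4118

The prior density ∝ θ^3(1−θ)^1 is the kernel of Beta(4, 2).
Data: 4 successes in 13 trials (from the sequence). The binomial likelihood contributes θ^4(1−θ)^9, so the posterior is Beta(4+4, 2+9) = Beta(8, 11).
For Beta(a, b) with a, b > 1 the mode is (a−1)/(a+b−2) = 7/17 ≈ 0.4118.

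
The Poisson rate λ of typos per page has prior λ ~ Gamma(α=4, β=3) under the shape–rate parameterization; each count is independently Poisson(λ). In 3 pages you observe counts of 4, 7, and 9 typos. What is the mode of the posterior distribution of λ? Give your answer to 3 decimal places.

λ̂_MAP = 3.833

Σxᵢ = 4+7+9 = 20, with n = 3.
Posterior ∝ λ^3e^(−3λ) · λ^20e^(−3λ) = λ^23e^(−6λ), i.e. Gamma(shape=24, rate=6).
The mode of a Gamma(a, b) with a ≥ 1 (shape–rate) is (a−1)/b = 23/6 ≈ 3.833.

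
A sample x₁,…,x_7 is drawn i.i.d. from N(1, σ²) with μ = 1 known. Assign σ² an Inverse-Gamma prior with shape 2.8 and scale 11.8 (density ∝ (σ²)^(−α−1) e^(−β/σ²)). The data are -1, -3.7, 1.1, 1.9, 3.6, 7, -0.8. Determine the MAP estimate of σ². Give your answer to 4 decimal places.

σ̂²_MAP = 6.6103

Sum of squared deviations about the known mean: SS = (-1−1)² + (-3.7−1)² + (1.1−1)² + (1.9−1)² + (3.6−1)² + (7−1)² + (-0.8−1)² = 72.91.
The Normal likelihood contributes (σ²)^(−n/2) exp(−SS/(2σ²)), so the posterior is Inverse-Gamma(α + n/2, β + SS/2) = Inverse-Gamma(6.3, 48.255).
The mode of Inverse-Gamma(a, b) is b/(a+1) = 48.255/7.3 ≈ 6.6103.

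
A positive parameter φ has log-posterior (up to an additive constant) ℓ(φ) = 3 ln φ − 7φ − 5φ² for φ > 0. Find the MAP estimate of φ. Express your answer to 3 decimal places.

φ̂_MAP = 0.300

ℓ'(φ) = 3/φ − 7 − 10φ. Setting this to zero and multiplying by φ: 10φ² + 7φ − 3 = 0.
φ = (−7 + √(7² + 4·10·3)) / (2·10) = (−7 + √169) / 20 = (−7 + 13)/20 = 3/10.
ℓ''(φ) = −3/φ² − 10 < 0, confirming a maximum.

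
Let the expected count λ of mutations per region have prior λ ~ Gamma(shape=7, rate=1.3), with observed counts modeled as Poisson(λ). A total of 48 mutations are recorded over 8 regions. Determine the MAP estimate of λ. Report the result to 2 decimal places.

λ̂_MAP = 5.81

Σxᵢ = 48, n = 8.
Posterior ∝ λ^6e^(−1.3λ) · λ^48e^(−8λ) = λ^54e^(−9.3λ), i.e. Gamma(shape=55, rate=9.3).
The mode of a Gamma(a, b) with a ≥ 1 (shape–rate) is (a−1)/b = 54/9.3 ≈ 5.81.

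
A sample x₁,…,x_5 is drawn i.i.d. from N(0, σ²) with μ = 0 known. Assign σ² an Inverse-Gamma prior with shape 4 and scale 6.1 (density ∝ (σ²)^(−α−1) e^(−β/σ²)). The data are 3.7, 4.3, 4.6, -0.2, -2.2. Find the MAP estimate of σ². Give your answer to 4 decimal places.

σ̂²_MAP = 4.6947

Sum of squared deviations about the known mean: SS = (3.7−0)² + (4.3−0)² + (4.6−0)² + (-0.2−0)² + (-2.2−0)² = 58.22.
The Normal likelihood contributes (σ²)^(−n/2) exp(−SS/(2σ²)), so the posterior is Inverse-Gamma(α + n/2, β + SS/2) = Inverse-Gamma(6.5, 35.21).
The mode of Inverse-Gamma(a, b) is b/(a+1) = 35.21/7.5 ≈ 4.6947.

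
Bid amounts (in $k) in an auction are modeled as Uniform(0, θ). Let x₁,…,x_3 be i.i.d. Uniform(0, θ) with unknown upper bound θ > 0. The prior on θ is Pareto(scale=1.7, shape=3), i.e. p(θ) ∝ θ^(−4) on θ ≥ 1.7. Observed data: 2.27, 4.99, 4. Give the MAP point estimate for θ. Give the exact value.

θ̂_MAP = 4.99

The Uniform(0, θ) likelihood is θ^(−n) for θ ≥ max(xᵢ), zero otherwise. Here max(xᵢ) = 4.99.
Posterior ∝ θ^(−4) · θ^(−3) = θ^(−7) on θ ≥ max(1.7, 4.99) = 4.99.
This density is strictly decreasing in θ, so the posterior mode lies at the lower boundary of the support.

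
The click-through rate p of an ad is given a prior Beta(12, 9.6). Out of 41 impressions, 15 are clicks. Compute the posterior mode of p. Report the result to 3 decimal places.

p̂_MAP = 0.429

Prior: Beta(12, 9.6).
Data: 15 successes in 41 trials. The binomial likelihood contributes p^15(1−p)^26, so the posterior is Beta(12+15, 9.6+26) = Beta(27, 35.6).
For Beta(a, b) with a, b > 1 the mode is (a−1)/(a+b−2) = 26/60.6 ≈ 0.429.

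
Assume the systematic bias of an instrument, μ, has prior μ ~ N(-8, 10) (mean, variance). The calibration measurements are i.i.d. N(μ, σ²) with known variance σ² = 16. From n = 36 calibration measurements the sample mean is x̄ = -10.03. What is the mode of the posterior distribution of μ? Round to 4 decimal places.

μ̂_MAP = -9.9436

n = 36, x̄ = -10.03.
For a Normal prior and Normal likelihood with known variance, the posterior is Normal; its mode equals its mean, the precision-weighted average.
Prior precision 1/σ₀² = 1/10 = 0.1; data precision n/σ² = 36/16 = 2.25.
μ̂ = (0.1·(-8) + 2.25·(-10.03)) / (0.1 + 2.25) = (-23.3675)/2.35 = -9347/940 ≈ -9.9436.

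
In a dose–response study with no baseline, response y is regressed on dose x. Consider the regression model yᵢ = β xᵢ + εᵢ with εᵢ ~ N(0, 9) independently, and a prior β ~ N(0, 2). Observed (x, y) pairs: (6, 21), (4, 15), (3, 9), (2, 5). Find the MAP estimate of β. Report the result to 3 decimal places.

β̂_MAP = 3.209

log p(β | y) = −Σ(yᵢ − βxᵢ)²/(2·9) − β²/(2·2) + const.
Setting the derivative to zero: Σxᵢ(yᵢ − βxᵢ)/9 − β/2 = 0, so β = Σxᵢyᵢ / (Σxᵢ² + σ²/τ²).
Σxᵢyᵢ = 6·21 + 4·15 + 3·9 + 2·5 = 223; Σxᵢ² = 65; σ²/τ² = 4.5.
β̂_MAP = 223 / (65 + 4.5) = 223/69.5 ≈ 3.209.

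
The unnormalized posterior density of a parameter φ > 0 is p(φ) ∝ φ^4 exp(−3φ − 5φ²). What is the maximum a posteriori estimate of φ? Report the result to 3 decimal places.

φ̂_MAP = 0.500

ℓ'(φ) = 4/φ − 3 − 10φ. Setting this to zero and multiplying by φ: 10φ² + 3φ − 4 = 0.
φ = (−3 + √(3² + 4·10·4)) / (2·10) = (−3 + √169) / 20 = (−3 + 13)/20 = 1/2.
ℓ''(φ) = −4/φ² − 10 < 0, confirming a maximum.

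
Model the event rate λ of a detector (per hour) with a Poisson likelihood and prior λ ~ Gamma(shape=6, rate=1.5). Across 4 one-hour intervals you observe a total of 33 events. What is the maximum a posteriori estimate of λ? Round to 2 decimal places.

λ̂_MAP = 6.91

Σxᵢ = 33, n = 4.
Posterior ∝ λ^5e^(−1.5λ) · λ^33e^(−4λ) = λ^38e^(−5.5λ), i.e. Gamma(shape=39, rate=5.5).
The mode of a Gamma(a, b) with a ≥ 1 (shape–rate) is (a−1)/b = 38/5.5 ≈ 6.91.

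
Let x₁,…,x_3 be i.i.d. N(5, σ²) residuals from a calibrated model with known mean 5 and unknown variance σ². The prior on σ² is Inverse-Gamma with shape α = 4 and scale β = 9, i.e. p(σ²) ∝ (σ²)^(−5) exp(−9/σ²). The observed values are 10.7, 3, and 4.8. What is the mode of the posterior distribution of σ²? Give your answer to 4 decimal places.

σ̂²_MAP = 4.1946

Sum of squared deviations about the known mean: SS = (10.7−5)² + (3−5)² + (4.8−5)² = 36.53.
The Normal likelihood contributes (σ²)^(−n/2) exp(−SS/(2σ²)), so the posterior is Inverse-Gamma(α + n/2, β + SS/2) = Inverse-Gamma(5.5, 27.265).
The mode of Inverse-Gamma(a, b) is b/(a+1) = 27.265/6.5 ≈ 4.1946.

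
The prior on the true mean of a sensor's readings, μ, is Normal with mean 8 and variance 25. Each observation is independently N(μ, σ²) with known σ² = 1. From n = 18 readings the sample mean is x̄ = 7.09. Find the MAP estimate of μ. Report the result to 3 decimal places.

μ̂_MAP = 7.092

n = 18, x̄ = 7.09.
For a Normal prior and Normal likelihood with known variance, the posterior is Normal; its mode equals its mean, the precision-weighted average.
Prior precision 1/σ₀² = 1/25 = 0.04; data precision n/σ² = 18/1 = 18.
μ̂ = (0.04·8 + 18·7.09) / (0.04 + 18) = 127.94/18.04 = 6397/902 ≈ 7.092.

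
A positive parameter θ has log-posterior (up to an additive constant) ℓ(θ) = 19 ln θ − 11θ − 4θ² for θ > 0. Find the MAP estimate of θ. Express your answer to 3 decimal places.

ℓ'(θ) = 19/θ − 11 − 8θ. Setting this to zero and multiplying by θ: 8θ² + 11θ − 19 = 0.
θ = (−11 + √(11² + 4·8·19)) / (2·8) = (−11 + √729) / 16 = (−11 + 27)/16 = 1.
ℓ''(θ) = −19/θ² − 8 < 0, confirming a maximum.

θ̂_MAP = 1.000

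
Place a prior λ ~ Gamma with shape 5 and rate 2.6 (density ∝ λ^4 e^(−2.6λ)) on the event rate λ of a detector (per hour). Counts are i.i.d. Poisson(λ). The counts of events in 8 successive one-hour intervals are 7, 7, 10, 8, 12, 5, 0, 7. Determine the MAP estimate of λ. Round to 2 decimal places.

λ̂_MAP = 5.66

Σxᵢ = 7+7+10+8+12+5+0+7 = 56, with n = 8.
Posterior ∝ λ^4e^(−2.6λ) · λ^56e^(−8λ) = λ^60e^(−10.6λ), i.e. Gamma(shape=61, rate=10.6).
The mode of a Gamma(a, b) with a ≥ 1 (shape–rate) is (a−1)/b = 60/10.6 ≈ 5.66.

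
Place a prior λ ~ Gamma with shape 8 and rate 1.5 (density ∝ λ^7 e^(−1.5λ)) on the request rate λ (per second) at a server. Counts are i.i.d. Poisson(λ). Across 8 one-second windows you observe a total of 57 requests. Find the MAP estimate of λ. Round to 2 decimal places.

Σxᵢ = 57, n = 8.
Posterior ∝ λ^7e^(−1.5λ) · λ^57e^(−8λ) = λ^64e^(−9.5λ), i.e. Gamma(shape=65, rate=9.5).
The mode of a Gamma(a, b) with a ≥ 1 (shape–rate) is (a−1)/b = 64/9.5 ≈ 6.74.

λ̂_MAP = 6.74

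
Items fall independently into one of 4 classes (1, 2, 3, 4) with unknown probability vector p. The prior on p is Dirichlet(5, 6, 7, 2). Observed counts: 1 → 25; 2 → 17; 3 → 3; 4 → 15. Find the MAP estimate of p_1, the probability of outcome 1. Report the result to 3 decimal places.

The posterior is Dirichlet(αᵢ + nᵢ) = Dirichlet(30, 23, 10, 17).
For a Dirichlet(a₁,…,a_K) with all aᵢ > 1, the mode has j-th component (aⱼ − 1)/(Σaᵢ − K).
Here Σaᵢ = 80 and K = 4, so p_1 = (30 − 1)/(80 − 4) = 29/76 ≈ 0.382.

MAP estimate: 0.382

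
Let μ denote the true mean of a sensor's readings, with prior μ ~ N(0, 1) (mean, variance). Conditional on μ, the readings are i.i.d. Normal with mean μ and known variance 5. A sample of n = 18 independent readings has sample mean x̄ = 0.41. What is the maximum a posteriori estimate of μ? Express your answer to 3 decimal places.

n = 18, x̄ = 0.41.
For a Normal prior and Normal likelihood with known variance, the posterior is Normal; its mode equals its mean, the precision-weighted average.
Prior precision 1/σ₀² = 1/1 = 1; data precision n/σ² = 18/5 = 3.6.
μ̂ = (1·0 + 3.6·0.41) / (1 + 3.6) = 1.476/4.6 = 369/1150 ≈ 0.321.

μ̂_MAP = 0.321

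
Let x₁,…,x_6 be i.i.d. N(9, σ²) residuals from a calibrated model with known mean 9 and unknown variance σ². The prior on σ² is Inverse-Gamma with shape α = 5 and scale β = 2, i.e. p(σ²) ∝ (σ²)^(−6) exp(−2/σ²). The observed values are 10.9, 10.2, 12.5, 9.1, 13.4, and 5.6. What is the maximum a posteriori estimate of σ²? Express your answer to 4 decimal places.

σ̂²_MAP = 2.9017

Sum of squared deviations about the known mean: SS = (10.9−9)² + (10.2−9)² + (12.5−9)² + (9.1−9)² + (13.4−9)² + (5.6−9)² = 48.23.
The Normal likelihood contributes (σ²)^(−n/2) exp(−SS/(2σ²)), so the posterior is Inverse-Gamma(α + n/2, β + SS/2) = Inverse-Gamma(8, 26.115).
The mode of Inverse-Gamma(a, b) is b/(a+1) = 26.115/9 ≈ 2.9017.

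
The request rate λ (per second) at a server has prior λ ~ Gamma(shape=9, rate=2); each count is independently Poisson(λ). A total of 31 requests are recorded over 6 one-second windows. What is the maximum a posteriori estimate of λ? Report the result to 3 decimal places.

λ̂_MAP = 4.875

Σxᵢ = 31, n = 6.
Posterior ∝ λ^8e^(−2λ) · λ^31e^(−6λ) = λ^39e^(−8λ), i.e. Gamma(shape=40, rate=8).
The mode of a Gamma(a, b) with a ≥ 1 (shape–rate) is (a−1)/b = 39/8 ≈ 4.875.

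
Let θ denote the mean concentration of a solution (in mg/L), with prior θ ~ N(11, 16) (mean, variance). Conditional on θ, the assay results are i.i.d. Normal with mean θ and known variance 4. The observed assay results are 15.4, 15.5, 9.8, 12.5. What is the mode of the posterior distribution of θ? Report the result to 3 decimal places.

n = 4; x̄ = (15.4 + 15.5 + 9.8 + 12.5)/4 = 53.2/4 = 13.3.
For a Normal prior and Normal likelihood with known variance, the posterior is Normal; its mode equals its mean, the precision-weighted average.
Prior precision 1/σ₀² = 1/16 = 0.0625; data precision n/σ² = 4/4 = 1.
θ̂ = (0.0625·11 + 1·13.3) / (0.0625 + 1) = 13.9875/1.0625 = 1119/85 ≈ 13.165.

θ̂_MAP = 13.165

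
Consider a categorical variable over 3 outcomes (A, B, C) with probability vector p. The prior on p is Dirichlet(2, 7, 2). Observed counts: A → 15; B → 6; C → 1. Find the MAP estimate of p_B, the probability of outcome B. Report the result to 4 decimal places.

The posterior is Dirichlet(αᵢ + nᵢ) = Dirichlet(17, 13, 3).
For a Dirichlet(a₁,…,a_K) with all aᵢ > 1, the mode has j-th component (aⱼ − 1)/(Σaᵢ − K).
Here Σaᵢ = 33 and K = 3, so p_B = (13 − 1)/(33 − 3) = 12/30 ≈ 0.4000.

MAP estimate of p_B = 0.4000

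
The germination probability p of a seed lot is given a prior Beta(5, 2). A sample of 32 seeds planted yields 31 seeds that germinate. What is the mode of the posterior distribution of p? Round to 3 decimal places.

p̂_MAP = 0.946

Prior: Beta(5, 2).
Data: 31 successes in 32 trials. The binomial likelihood contributes p^31(1−p)^1, so the posterior is Beta(5+31, 2+1) = Beta(36, 3).
For Beta(a, b) with a, b > 1 the mode is (a−1)/(a+b−2) = 35/37 ≈ 0.946.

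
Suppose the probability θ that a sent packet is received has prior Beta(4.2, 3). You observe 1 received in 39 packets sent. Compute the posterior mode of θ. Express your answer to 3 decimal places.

θ̂_MAP = 0.095

Prior: Beta(4.2, 3).
Data: 1 success in 39 trials. The binomial likelihood contributes θ(1−θ)^38, so the posterior is Beta(4.2+1, 3+38) = Beta(5.2, 41).
For Beta(a, b) with a, b > 1 the mode is (a−1)/(a+b−2) = 4.2/44.2 ≈ 0.095.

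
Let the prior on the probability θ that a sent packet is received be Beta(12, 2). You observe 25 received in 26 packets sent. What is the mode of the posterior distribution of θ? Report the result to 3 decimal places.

θ̂_MAP = 0.947

Prior: Beta(12, 2).
Data: 25 successes in 26 trials. The binomial likelihood contributes θ^25(1−θ)^1, so the posterior is Beta(12+25, 2+1) = Beta(37, 3).
For Beta(a, b) with a, b > 1 the mode is (a−1)/(a+b−2) = 36/38 ≈ 0.947.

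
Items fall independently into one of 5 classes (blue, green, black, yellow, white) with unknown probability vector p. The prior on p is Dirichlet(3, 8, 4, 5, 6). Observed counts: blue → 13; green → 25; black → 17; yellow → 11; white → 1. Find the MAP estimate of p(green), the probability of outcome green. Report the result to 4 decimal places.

The posterior is Dirichlet(αᵢ + nᵢ) = Dirichlet(16, 33, 21, 16, 7).
For a Dirichlet(a₁,…,a_K) with all aᵢ > 1, the mode has j-th component (aⱼ − 1)/(Σaᵢ − K).
Here Σaᵢ = 93 and K = 5, so p(green) = (33 − 1)/(93 − 5) = 32/88 ≈ 0.3636.

MAP estimate of p(green) = 0.3636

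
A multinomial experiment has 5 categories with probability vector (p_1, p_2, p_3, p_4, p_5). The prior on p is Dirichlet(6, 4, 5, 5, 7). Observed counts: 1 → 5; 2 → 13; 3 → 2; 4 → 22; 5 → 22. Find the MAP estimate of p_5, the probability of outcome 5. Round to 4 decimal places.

The posterior is Dirichlet(αᵢ + nᵢ) = Dirichlet(11, 17, 7, 27, 29).
For a Dirichlet(a₁,…,a_K) with all aᵢ > 1, the mode has j-th component (aⱼ − 1)/(Σaᵢ − K).
Here Σaᵢ = 91 and K = 5, so p_5 = (29 − 1)/(91 − 5) = 28/86 ≈ 0.3256.

MAP estimate: 0.3256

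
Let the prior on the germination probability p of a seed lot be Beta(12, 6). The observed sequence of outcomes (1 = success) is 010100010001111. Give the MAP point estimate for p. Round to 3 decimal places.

Prior: Beta(12, 6).
Data: 7 successes in 15 trials (from the sequence). The binomial likelihood contributes p^7(1−p)^8, so the posterior is Beta(12+7, 6+8) = Beta(19, 14).
For Beta(a, b) with a, b > 1 the mode is (a−1)/(a+b−2) = 18/31 ≈ 0.581.

p̂_MAP = 0.581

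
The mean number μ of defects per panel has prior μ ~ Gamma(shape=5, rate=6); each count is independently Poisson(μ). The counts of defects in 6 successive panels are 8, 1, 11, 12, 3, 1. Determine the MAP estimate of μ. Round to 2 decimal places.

μ̂_MAP = 3.33

Σxᵢ = 8+1+11+12+3+1 = 36, with n = 6.
Posterior ∝ μ^4e^(−6μ) · μ^36e^(−6μ) = μ^40e^(−12μ), i.e. Gamma(shape=41, rate=12).
The mode of a Gamma(a, b) with a ≥ 1 (shape–rate) is (a−1)/b = 40/12 ≈ 3.33.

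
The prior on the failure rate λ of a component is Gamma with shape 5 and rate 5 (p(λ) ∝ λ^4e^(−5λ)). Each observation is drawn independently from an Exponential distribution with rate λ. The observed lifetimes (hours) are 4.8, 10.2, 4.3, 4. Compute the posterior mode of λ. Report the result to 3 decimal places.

The Exponential(rate=λ) likelihood is ∝ λ^n e^(−λΣtᵢ). Here n = 4 and Σtᵢ = 4.8 + 10.2 + 4.3 + 4 = 23.3.
Posterior ∝ λ^4e^(−5λ) · λ^4e^(−23.3λ) = λ^8e^(−28.3λ), i.e. Gamma(9, 28.3).
Mode = (a−1)/b = 8/28.3 ≈ 0.283.

λ̂_MAP = 0.283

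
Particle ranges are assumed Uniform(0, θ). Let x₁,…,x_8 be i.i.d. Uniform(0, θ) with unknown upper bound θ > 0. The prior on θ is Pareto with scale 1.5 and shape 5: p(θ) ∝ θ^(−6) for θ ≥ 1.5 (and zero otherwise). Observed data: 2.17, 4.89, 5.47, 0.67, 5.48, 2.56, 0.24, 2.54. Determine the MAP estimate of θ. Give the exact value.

The Uniform(0, θ) likelihood is θ^(−n) for θ ≥ max(xᵢ), zero otherwise. Here max(xᵢ) = 5.48.
Posterior ∝ θ^(−6) · θ^(−8) = θ^(−14) on θ ≥ max(1.5, 5.48) = 5.48.
This density is strictly decreasing in θ, so the posterior mode lies at the lower boundary of the support.

θ̂_MAP = 5.48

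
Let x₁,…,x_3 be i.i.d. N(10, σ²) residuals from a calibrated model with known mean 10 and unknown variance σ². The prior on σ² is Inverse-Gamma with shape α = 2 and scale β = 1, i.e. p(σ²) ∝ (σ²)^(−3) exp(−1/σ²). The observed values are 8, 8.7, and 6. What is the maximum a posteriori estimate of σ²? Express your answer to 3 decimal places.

σ̂²_MAP = 2.632

Sum of squared deviations about the known mean: SS = (8−10)² + (8.7−10)² + (6−10)² = 21.69.
The Normal likelihood contributes (σ²)^(−n/2) exp(−SS/(2σ²)), so the posterior is Inverse-Gamma(α + n/2, β + SS/2) = Inverse-Gamma(3.5, 11.845).
The mode of Inverse-Gamma(a, b) is b/(a+1) = 11.845/4.5 ≈ 2.632.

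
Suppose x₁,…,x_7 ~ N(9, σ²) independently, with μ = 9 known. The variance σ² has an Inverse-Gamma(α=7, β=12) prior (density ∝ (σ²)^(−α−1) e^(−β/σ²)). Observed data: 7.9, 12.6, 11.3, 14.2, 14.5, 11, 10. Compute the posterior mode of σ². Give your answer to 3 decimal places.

σ̂²_MAP = 4.598

Sum of squared deviations about the known mean: SS = (7.9−9)² + (12.6−9)² + (11.3−9)² + (14.2−9)² + (14.5−9)² + (11−9)² + (10−9)² = 81.75.
The Normal likelihood contributes (σ²)^(−n/2) exp(−SS/(2σ²)), so the posterior is Inverse-Gamma(α + n/2, β + SS/2) = Inverse-Gamma(10.5, 52.875).
The mode of Inverse-Gamma(a, b) is b/(a+1) = 52.875/11.5 ≈ 4.598.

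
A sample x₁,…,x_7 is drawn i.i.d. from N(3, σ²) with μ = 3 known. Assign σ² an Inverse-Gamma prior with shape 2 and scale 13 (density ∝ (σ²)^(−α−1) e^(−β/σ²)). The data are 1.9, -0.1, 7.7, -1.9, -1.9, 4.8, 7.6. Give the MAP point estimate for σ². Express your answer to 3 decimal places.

Sum of squared deviations about the known mean: SS = (1.9−3)² + (-0.1−3)² + (7.7−3)² + (-1.9−3)² + (-1.9−3)² + (4.8−3)² + (7.6−3)² = 105.33.
The Normal likelihood contributes (σ²)^(−n/2) exp(−SS/(2σ²)), so the posterior is Inverse-Gamma(α + n/2, β + SS/2) = Inverse-Gamma(5.5, 65.665).
The mode of Inverse-Gamma(a, b) is b/(a+1) = 65.665/6.5 ≈ 10.102.

σ̂²_MAP = 10.102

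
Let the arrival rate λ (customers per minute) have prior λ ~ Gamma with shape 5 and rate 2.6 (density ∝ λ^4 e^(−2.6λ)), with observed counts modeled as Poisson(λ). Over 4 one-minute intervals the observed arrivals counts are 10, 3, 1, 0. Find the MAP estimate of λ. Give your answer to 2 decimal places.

Σxᵢ = 10+3+1+0 = 14, with n = 4.
Posterior ∝ λ^4e^(−2.6λ) · λ^14e^(−4λ) = λ^18e^(−6.6λ), i.e. Gamma(shape=19, rate=6.6).
The mode of a Gamma(a, b) with a ≥ 1 (shape–rate) is (a−1)/b = 18/6.6 ≈ 2.73.

λ̂_MAP = 2.73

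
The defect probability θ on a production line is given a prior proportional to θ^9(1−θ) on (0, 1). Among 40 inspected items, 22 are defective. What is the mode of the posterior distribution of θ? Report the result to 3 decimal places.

θ̂_MAP = 0.620

The prior density ∝ θ^9(1−θ)^1 is the kernel of Beta(10, 2).
Data: 22 successes in 40 trials. The binomial likelihood contributes θ^22(1−θ)^18, so the posterior is Beta(10+22, 2+18) = Beta(32, 20).
For Beta(a, b) with a, b > 1 the mode is (a−1)/(a+b−2) = 31/50 ≈ 0.620.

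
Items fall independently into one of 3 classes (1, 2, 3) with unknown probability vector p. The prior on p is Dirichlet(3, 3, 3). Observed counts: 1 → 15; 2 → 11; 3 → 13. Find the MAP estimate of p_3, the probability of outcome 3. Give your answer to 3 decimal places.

The posterior is Dirichlet(αᵢ + nᵢ) = Dirichlet(18, 14, 16).
For a Dirichlet(a₁,…,a_K) with all aᵢ > 1, the mode has j-th component (aⱼ − 1)/(Σaᵢ − K).
Here Σaᵢ = 48 and K = 3, so p_3 = (16 − 1)/(48 − 3) = 15/45 ≈ 0.333.

MAP estimate: 0.333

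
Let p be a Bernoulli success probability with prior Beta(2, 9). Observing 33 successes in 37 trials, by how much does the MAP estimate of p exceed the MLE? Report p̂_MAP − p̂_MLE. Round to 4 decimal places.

Posterior is Beta(35, 13); MAP = (35−1)/(48−2) = 34/46 ≈ 0.73913.
MLE ignores the prior: p̂_MLE = k/n = 33/37 ≈ 0.89189.
Difference = 34/46 − 33/37 = -130/851 ≈ -0.1528.

MAP − MLE = -0.1528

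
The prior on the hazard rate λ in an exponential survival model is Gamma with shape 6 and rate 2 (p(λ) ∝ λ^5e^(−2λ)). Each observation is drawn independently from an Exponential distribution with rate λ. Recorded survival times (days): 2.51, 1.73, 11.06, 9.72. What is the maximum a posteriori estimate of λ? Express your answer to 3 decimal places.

The Exponential(rate=λ) likelihood is ∝ λ^n e^(−λΣtᵢ). Here n = 4 and Σtᵢ = 2.51 + 1.73 + 11.06 + 9.72 = 25.02.
Posterior ∝ λ^5e^(−2λ) · λ^4e^(−25.02λ) = λ^9e^(−27.02λ), i.e. Gamma(10, 27.02).
Mode = (a−1)/b = 9/27.02 ≈ 0.333.

λ̂_MAP = 0.333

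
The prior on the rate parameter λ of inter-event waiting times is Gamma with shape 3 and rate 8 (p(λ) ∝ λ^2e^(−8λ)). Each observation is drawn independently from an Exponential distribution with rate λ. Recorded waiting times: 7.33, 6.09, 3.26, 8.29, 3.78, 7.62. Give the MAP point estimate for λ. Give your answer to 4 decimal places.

The Exponential(rate=λ) likelihood is ∝ λ^n e^(−λΣtᵢ). Here n = 6 and Σtᵢ = 7.33 + 6.09 + 3.26 + 8.29 + 3.78 + 7.62 = 36.37.
Posterior ∝ λ^2e^(−8λ) · λ^6e^(−36.37λ) = λ^8e^(−44.37λ), i.e. Gamma(9, 44.37).
Mode = (a−1)/b = 8/44.37 ≈ 0.1803.

λ̂_MAP = 0.1803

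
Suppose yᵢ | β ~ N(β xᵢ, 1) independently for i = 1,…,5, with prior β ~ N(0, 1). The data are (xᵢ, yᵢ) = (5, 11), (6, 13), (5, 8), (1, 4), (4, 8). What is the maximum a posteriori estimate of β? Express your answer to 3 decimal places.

β̂_MAP = 2.010

log p(β | y) = −Σ(yᵢ − βxᵢ)²/(2·1) − β²/(2·1) + const.
Setting the derivative to zero: Σxᵢ(yᵢ − βxᵢ)/1 − β/1 = 0, so β = Σxᵢyᵢ / (Σxᵢ² + σ²/τ²).
Σxᵢyᵢ = 5·11 + 6·13 + 5·8 + 1·4 + 4·8 = 209; Σxᵢ² = 103; σ²/τ² = 1.
β̂_MAP = 209 / (103 + 1) = 209/104 ≈ 2.010.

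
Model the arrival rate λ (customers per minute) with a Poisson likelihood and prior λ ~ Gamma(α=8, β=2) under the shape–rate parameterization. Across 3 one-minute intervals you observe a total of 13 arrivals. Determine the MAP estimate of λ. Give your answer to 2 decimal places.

Σxᵢ = 13, n = 3.
Posterior ∝ λ^7e^(−2λ) · λ^13e^(−3λ) = λ^20e^(−5λ), i.e. Gamma(shape=21, rate=5).
The mode of a Gamma(a, b) with a ≥ 1 (shape–rate) is (a−1)/b = 20/5 ≈ 4.00.

λ̂_MAP = 4.00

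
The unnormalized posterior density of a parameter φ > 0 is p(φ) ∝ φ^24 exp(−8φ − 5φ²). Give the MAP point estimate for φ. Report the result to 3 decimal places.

ℓ'(φ) = 24/φ − 8 − 10φ. Setting this to zero and multiplying by φ: 10φ² + 8φ − 24 = 0.
φ = (−8 + √(8² + 4·10·24)) / (2·10) = (−8 + √1024) / 20 = (−8 + 32)/20 = 6/5.
ℓ''(φ) = −24/φ² − 10 < 0, confirming a maximum.

φ̂_MAP = 1.200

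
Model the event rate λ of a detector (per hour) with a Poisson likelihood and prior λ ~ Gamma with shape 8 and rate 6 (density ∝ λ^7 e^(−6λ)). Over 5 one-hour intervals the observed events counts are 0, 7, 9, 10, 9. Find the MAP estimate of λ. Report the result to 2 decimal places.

λ̂_MAP = 3.82

Σxᵢ = 0+7+9+10+9 = 35, with n = 5.
Posterior ∝ λ^7e^(−6λ) · λ^35e^(−5λ) = λ^42e^(−11λ), i.e. Gamma(shape=43, rate=11).
The mode of a Gamma(a, b) with a ≥ 1 (shape–rate) is (a−1)/b = 42/11 ≈ 3.82.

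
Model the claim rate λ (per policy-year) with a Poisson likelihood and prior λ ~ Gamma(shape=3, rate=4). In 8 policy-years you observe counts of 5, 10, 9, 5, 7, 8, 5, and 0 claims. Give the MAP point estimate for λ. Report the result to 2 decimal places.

Σxᵢ = 5+10+9+5+7+8+5+0 = 49, with n = 8.
Posterior ∝ λ^2e^(−4λ) · λ^49e^(−8λ) = λ^51e^(−12λ), i.e. Gamma(shape=52, rate=12).
The mode of a Gamma(a, b) with a ≥ 1 (shape–rate) is (a−1)/b = 51/12 ≈ 4.25.

λ̂_MAP = 4.25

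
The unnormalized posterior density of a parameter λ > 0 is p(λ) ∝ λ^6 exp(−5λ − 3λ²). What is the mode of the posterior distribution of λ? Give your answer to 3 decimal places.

λ̂_MAP = 0.667

ℓ'(λ) = 6/λ − 5 − 6λ. Setting this to zero and multiplying by λ: 6λ² + 5λ − 6 = 0.
λ = (−5 + √(5² + 4·6·6)) / (2·6) = (−5 + √169) / 12 = (−5 + 13)/12 = 2/3.
ℓ''(λ) = −6/λ² − 6 < 0, confirming a maximum.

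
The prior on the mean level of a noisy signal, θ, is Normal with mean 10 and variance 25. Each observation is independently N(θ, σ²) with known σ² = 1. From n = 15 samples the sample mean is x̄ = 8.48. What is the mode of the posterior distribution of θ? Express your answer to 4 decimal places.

n = 15, x̄ = 8.48.
For a Normal prior and Normal likelihood with known variance, the posterior is Normal; its mode equals its mean, the precision-weighted average.
Prior precision 1/σ₀² = 1/25 = 0.04; data precision n/σ² = 15/1 = 15.
θ̂ = (0.04·10 + 15·8.48) / (0.04 + 15) = 127.6/15.04 = 1595/188 ≈ 8.4840.

θ̂_MAP = 8.4840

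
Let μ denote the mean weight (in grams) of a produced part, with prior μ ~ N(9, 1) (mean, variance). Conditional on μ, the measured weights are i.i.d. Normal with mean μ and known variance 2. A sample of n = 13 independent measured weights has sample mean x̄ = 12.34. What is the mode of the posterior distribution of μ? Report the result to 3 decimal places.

μ̂_MAP = 11.895

n = 13, x̄ = 12.34.
For a Normal prior and Normal likelihood with known variance, the posterior is Normal; its mode equals its mean, the precision-weighted average.
Prior precision 1/σ₀² = 1/1 = 1; data precision n/σ² = 13/2 = 6.5.
μ̂ = (1·9 + 6.5·12.34) / (1 + 6.5) = 89.21/7.5 = 8921/750 ≈ 11.895.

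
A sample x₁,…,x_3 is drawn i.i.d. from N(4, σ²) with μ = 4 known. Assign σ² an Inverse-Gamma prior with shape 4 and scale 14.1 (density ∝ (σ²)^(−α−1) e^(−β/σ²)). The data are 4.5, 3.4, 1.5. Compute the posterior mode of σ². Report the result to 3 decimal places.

σ̂²_MAP = 2.697

Sum of squared deviations about the known mean: SS = (4.5−4)² + (3.4−4)² + (1.5−4)² = 6.86.
The Normal likelihood contributes (σ²)^(−n/2) exp(−SS/(2σ²)), so the posterior is Inverse-Gamma(α + n/2, β + SS/2) = Inverse-Gamma(5.5, 17.53).
The mode of Inverse-Gamma(a, b) is b/(a+1) = 17.53/6.5 ≈ 2.697.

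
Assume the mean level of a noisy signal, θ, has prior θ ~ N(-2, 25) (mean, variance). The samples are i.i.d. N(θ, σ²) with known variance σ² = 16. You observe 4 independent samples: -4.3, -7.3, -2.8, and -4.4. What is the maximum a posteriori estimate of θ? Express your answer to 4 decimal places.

n = 4; x̄ = ((-4.3) + (-7.3) + (-2.8) + (-4.4))/4 = -18.8/4 = -4.7.
For a Normal prior and Normal likelihood with known variance, the posterior is Normal; its mode equals its mean, the precision-weighted average.
Prior precision 1/σ₀² = 1/25 = 0.04; data precision n/σ² = 4/16 = 0.25.
θ̂ = (0.04·(-2) + 0.25·(-4.7)) / (0.04 + 0.25) = (-1.255)/0.29 = -251/58 ≈ -4.3276.

θ̂_MAP = -4.3276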